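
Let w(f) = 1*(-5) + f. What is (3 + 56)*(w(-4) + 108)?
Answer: 5841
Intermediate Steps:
w(f) = -5 + f
(3 + 56)*(w(-4) + 108) = (3 + 56)*((-5 - 4) + 108) = 59*(-9 + 108) = 59*99 = 5841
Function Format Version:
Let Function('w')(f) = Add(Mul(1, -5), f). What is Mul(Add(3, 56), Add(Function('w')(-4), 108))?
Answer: 5841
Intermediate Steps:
Function('w')(f) = Add(-5, f)
Mul(Add(3, 56), Add(Function('w')(-4), 108)) = Mul(Add(3, 56), Add(Add(-5, -4), 108)) = Mul(59, Add(-9, 108)) = Mul(59, 99) = 5841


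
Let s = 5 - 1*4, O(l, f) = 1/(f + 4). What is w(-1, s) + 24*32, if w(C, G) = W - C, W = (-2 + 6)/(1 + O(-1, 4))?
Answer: 6953/9 ≈ 772.56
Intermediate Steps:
O(l, f) = 1/(4 + f)
s = 1 (s = 5 - 4 = 1)
W = 32/9 (W = (-2 + 6)/(1 + 1/(4 + 4)) = 4/(1 + 1/8) = 4/(1 + ⅛) = 4/(9/8) = 4*(8/9) = 32/9 ≈ 3.5556)
w(C, G) = 32/9 - C
w(-1, s) + 24*32 = (32/9 - 1*(-1)) + 24*32 = (32/9 + 1) + 768 = 41/9 + 768 = 6953/9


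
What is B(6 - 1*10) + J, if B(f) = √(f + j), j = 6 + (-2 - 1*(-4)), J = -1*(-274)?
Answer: 276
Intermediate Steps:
J = 274
j = 8 (j = 6 + (-2 + 4) = 6 + 2 = 8)
B(f) = √(8 + f) (B(f) = √(f + 8) = √(8 + f))
B(6 - 1*10) + J = √(8 + (6 - 1*10)) + 274 = √(8 + (6 - 10)) + 274 = √(8 - 4) + 274 = √4 + 274 = 2 + 274 = 276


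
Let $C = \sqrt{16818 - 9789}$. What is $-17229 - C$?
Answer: $-17229 - 3 \sqrt{781} \approx -17313.0$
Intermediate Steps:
$C = 3 \sqrt{781}$ ($C = \sqrt{7029} = 3 \sqrt{781} \approx 83.839$)
$-17229 - C = -17229 - 3 \sqrt{781}$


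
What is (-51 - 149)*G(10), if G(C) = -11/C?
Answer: 220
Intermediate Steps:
(-51 - 149)*G(10) = (-51 - 149)*(-11/10) = -(-2200)/10 = -200*(-11/10) = 220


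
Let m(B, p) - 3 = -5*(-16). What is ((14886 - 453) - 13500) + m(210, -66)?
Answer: 1016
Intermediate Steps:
m(B, p) = 83 (m(B, p) = 3 - 5*(-16) = 3 + 80 = 83)
((14886 - 453) - 13500) + m(210, -66) = ((14886 - 453) - 13500) + 83 = (14433 - 13500) + 83 = 933 + 83 = 1016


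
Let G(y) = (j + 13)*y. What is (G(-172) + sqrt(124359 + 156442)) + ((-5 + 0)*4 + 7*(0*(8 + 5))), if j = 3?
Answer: -2772 + sqrt(280801) ≈ -2242.1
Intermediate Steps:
G(y) = 16*y (G(y) = (3 + 13)*y = 16*y)
(G(-172) + sqrt(124359 + 156442)) + ((-5 + 0)*4 + 7*(0*(8 + 5))) = (16*(-172) + sqrt(124359 + 156442)) + ((-5 + 0)*4 + 7*(0*(8 + 5))) = (-2752 + sqrt(280801)) + (-5*4 + 7*(0*13)) = (-2752 + sqrt(280801)) + (-20 + 7*0) = (-2752 + sqrt(280801)) + (-20 + 0) = (-2752 + sqrt(280801)) - 20 = -2772 + sqrt(280801)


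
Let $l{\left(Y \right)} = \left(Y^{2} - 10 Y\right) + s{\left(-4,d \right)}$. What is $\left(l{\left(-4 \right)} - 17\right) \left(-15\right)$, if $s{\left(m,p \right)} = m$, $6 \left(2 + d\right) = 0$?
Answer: $-525$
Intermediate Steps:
$d = -2$ ($d = -2 + \frac{1}{6} \cdot 0 = -2 + 0 = -2$)
$l{\left(Y \right)} = -4 + Y^{2} - 10 Y$ ($l{\left(Y \right)} = \left(Y^{2} - 10 Y\right) - 4 = -4 + Y^{2} - 10 Y$)
$\left(l{\left(-4 \right)} - 17\right) \left(-15\right) = \left(\left(-4 + \left(-4\right)^{2} - -40\right) - 17\right) \left(-15\right) = \left(\left(-4 + 16 + 40\right) - 17\right) \left(-15\right) = \left(52 - 17\right) \left(-15\right) = 35 \left(-15\right) = -525$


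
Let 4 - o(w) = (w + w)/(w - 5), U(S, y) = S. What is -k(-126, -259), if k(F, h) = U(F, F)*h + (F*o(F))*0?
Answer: -32634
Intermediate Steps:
o(w) = 4 - 2*w/(-5 + w) (o(w) = 4 - (w + w)/(w - 5) = 4 - 2*w/(-5 + w))
k(F, h) = F*h (k(F, h) = F*h + (F*(2*(-10 + F)/(-5 + F)))*0 = F*h + (2*F*(-10 + F)/(-5 + F))*0 = F*h + 0 = F*h)
-k(-126, -259) = -(-126)*(-259) = -1*32634 = -32634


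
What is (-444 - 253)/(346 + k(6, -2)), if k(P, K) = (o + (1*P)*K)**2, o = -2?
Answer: -697/542 ≈ -1.2860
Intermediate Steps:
k(P, K) = (-2 + K*P)**2 (k(P, K) = (-2 + (1*P)*K)**2 = (-2 + P*K)**2 = (-2 + K*P)**2)
(-444 - 253)/(346 + k(6, -2)) = (-444 - 253)/(346 + (-2 - 2*6)**2) = -697/(346 + (-2 - 12)**2) = -697/(346 + (-14)**2) = -697/(346 + 196) = -697/542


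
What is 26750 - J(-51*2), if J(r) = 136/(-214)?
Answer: 2862318/107 ≈ 26751.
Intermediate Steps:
J(r) = -68/107 (J(r) = 136*(-1/214) = -68/107)
26750 - J(-51*2) = 26750 - 1*(-68/107) = 26750 + 68/107 = 2862318/107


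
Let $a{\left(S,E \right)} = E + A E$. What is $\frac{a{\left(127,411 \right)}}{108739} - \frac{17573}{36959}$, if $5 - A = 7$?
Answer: $- \frac{1926060596}{4018884701} \approx -0.47925$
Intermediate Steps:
$A = -2$ ($A = 5 - 7 = -2$)
$a{\left(S,E \right)} = - E$ ($a{\left(S,E \right)} = E - 2 E = - E$)
$\frac{a{\left(127,411 \right)}}{108739} - \frac{17573}{36959} = \frac{\left(-1\right) 411}{108739} - \frac{17573}{36959} = \left(-411\right) \frac{1}{108739} - \frac{17573}{36959} = - \frac{411}{108739} - \frac{17573}{36959} = - \frac{1926060596}{4018884701}$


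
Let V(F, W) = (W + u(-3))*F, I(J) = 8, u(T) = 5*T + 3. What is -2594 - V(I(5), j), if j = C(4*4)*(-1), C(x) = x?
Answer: -2370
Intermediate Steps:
u(T) = 3 + 5*T
j = -16 (j = (4*4)*(-1) = 16*(-1) = -16)
V(F, W) = F*(-12 + W) (V(F, W) = (W + (3 + 5*(-3)))*F = (W + (3 - 15))*F = (W - 12)*F = (-12 + W)*F = F*(-12 + W))
-2594 - V(I(5), j) = -2594 - 8*(-12 - 16) = -2594 - 8*(-28) = -2594 - 1*(-224) = -2594 + 224 = -2370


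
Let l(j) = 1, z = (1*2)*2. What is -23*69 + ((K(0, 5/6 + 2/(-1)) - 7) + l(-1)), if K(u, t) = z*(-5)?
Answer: -1613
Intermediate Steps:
z = 4 (z = 2*2 = 4)
K(u, t) = -20 (K(u, t) = 4*(-5) = -20)
-23*69 + ((K(0, 5/6 + 2/(-1)) - 7) + l(-1)) = -23*69 + ((-20 - 7) + 1) = -1587 + (-27 + 1) = -1587 - 26 = -1613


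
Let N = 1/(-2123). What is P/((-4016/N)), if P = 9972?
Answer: 2493/2131492 ≈ 0.0011696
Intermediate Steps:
N = -1/2123 ≈ -0.00047103
P/((-4016/N)) = 9972/((-4016/(-1/2123))) = 9972/((-4016*(-2123))) = 9972/8525968 = 9972*(1/8525968) = 2493/2131492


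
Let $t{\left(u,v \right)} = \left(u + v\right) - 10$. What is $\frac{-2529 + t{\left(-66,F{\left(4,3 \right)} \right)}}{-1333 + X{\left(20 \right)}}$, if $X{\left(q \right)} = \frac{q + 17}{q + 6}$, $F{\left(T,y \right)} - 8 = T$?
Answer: $\frac{67418}{34621} \approx 1.9473$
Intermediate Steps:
$F{\left(T,y \right)} = 8 + T$
$X{\left(q \right)} = \frac{17 + q}{6 + q}$
$t{\left(u,v \right)} = -10 + u + v$
$\frac{-2529 + t{\left(-66,F{\left(4,3 \right)} \right)}}{-1333 + X{\left(20 \right)}} = \frac{-2529 - 64}{-1333 + \frac{17 + 20}{6 + 20}} = \frac{-2529 - 64}{-1333 + \frac{1}{26} \cdot 37} = - \frac{2593}{-1333 + \frac{37}{26}} = - \frac{2593}{- \frac{34621}{26}} = \left(-2593\right) \left(- \frac{26}{34621}\right) = \frac{67418}{34621}$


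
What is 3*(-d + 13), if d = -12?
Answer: 75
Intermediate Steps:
3*(-d + 13) = 3*(-1*(-12) + 13) = 3*(12 + 13) = 3*25 = 75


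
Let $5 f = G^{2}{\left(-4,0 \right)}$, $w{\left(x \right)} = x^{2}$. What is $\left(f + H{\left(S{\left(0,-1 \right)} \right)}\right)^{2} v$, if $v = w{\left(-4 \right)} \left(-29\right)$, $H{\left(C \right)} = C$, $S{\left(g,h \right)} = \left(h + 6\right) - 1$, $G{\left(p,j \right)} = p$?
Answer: $- \frac{601344}{25} \approx -24054.0$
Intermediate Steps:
$S{\left(g,h \right)} = 5 + h$ ($S{\left(g,h \right)} = \left(6 + h\right) - 1 = 5 + h$)
$v = -464$ ($v = \left(-4\right)^{2} \left(-29\right) = 16 \left(-29\right) = -464$)
$f = \frac{16}{5}$ ($f = \frac{\left(-4\right)^{2}}{5} = \frac{1}{5} \cdot 16 = \frac{16}{5} \approx 3.2$)
$\left(f + H{\left(S{\left(0,-1 \right)} \right)}\right)^{2} v = \left(\frac{16}{5} + \left(5 - 1\right)\right)^{2} \left(-464\right) = \left(\frac{16}{5} + 4\right)^{2} \left(-464\right) = \left(\frac{36}{5}\right)^{2} \left(-464\right) = \frac{1296}{25} \left(-464\right) = - \frac{601344}{25}$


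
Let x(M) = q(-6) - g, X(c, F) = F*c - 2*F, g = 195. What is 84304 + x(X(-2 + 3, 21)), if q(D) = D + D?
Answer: 84097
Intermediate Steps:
q(D) = 2*D
X(c, F) = -2*F + F*c
x(M) = -207 (x(M) = 2*(-6) - 1*195 = -12 - 195 = -207)
84304 + x(X(-2 + 3, 21)) = 84304 - 207 = 84097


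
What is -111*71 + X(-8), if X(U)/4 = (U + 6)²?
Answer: -7865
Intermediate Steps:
X(U) = 4*(6 + U)² (X(U) = 4*(U + 6)² = 4*(6 + U)²)
-111*71 + X(-8) = -111*71 + 4*(6 - 8)² = -7881 + 4*(-2)² = -7881 + 4*4 = -7881 + 16 = -7865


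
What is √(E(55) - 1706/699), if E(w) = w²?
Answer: √1476825531/699 ≈ 54.978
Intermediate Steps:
√(E(55) - 1706/699) = √(55² - 1706/699) = √(3025 - 1706*1/699) = √(3025 - 1706/699) = √(2112769/699) = √1476825531/699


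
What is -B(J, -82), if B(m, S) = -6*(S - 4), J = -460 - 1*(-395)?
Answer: -516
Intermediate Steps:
J = -65 (J = -460 + 395 = -65)
B(m, S) = 24 - 6*S (B(m, S) = -6*(-4 + S) = 24 - 6*S)
-B(J, -82) = -(24 - 6*(-82)) = -(24 + 492) = -1*516 = -516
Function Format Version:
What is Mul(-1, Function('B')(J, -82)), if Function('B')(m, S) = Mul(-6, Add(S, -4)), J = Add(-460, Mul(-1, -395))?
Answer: -516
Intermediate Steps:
J = -65 (J = Add(-460, 395) = -65)
Function('B')(m, S) = Add(24, Mul(-6, S)) (Function('B')(m, S) = Mul(-6, Add(-4, S)) = Add(24, Mul(-6, S)))
Mul(-1, Function('B')(J, -82)) = Mul(-1, Add(24, Mul(-6, -82))) = Mul(-1, Add(24, 492)) = Mul(-1, 516) = -516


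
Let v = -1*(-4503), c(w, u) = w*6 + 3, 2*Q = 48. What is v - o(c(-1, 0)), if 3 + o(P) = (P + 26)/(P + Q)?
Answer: 94603/21 ≈ 4504.9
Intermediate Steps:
Q = 24 (Q = (1/2)*48 = 24)
c(w, u) = 3 + 6*w (c(w, u) = 6*w + 3 = 3 + 6*w)
o(P) = -3 + (26 + P)/(24 + P) (o(P) = -3 + (P + 26)/(P + 24) = -3 + (26 + P)/(24 + P))
v = 4503
v - o(c(-1, 0)) = 4503 - 2*(-23 - (3 + 6*(-1)))/(24 + (3 + 6*(-1))) = 4503 - 2*(-23 - (3 - 6))/(24 + (3 - 6)) = 4503 - 2*(-23 - 1*(-3))/(24 - 3) = 4503 - 2*(-23 + 3)/21 = 4503 - 2*(-20)/21 = 4503 - 1*(-40/21) = 4503 + 40/21 = 94603/21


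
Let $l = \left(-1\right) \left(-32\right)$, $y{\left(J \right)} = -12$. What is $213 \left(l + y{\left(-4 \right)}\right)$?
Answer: $4260$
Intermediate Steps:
$l = 32$
$213 \left(l + y{\left(-4 \right)}\right) = 213 \left(32 - 12\right) = 213 \cdot 20 = 4260$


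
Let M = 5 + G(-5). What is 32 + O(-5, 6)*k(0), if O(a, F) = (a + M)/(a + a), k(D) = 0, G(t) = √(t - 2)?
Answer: 32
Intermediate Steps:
G(t) = √(-2 + t)
M = 5 + I*√7 (M = 5 + √(-2 - 5) = 5 + √(-7) = 5 + I*√7 ≈ 5.0 + 2.6458*I)
O(a, F) = (5 + a + I*√7)/(2*a) (O(a, F) = (a + (5 + I*√7))/(a + a) = (5 + a + I*√7)/((2*a)) = (5 + a + I*√7)*(1/(2*a)) = (5 + a + I*√7)/(2*a))
32 + O(-5, 6)*k(0) = 32 + ((½)*(5 - 5 + I*√7)/(-5))*0 = 32 + ((½)*(-⅕)*(I*√7))*0 = 32 - I*√7/10*0 = 32 + 0 = 32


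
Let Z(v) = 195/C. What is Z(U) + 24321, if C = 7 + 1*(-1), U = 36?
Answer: 48707/2 ≈ 24354.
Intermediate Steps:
C = 6 (C = 7 - 1 = 6)
Z(v) = 65/2 (Z(v) = 195/6 = 195*(1/6) = 65/2)
Z(U) + 24321 = 65/2 + 24321 = 48707/2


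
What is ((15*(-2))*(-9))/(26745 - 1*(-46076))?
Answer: 270/72821 ≈ 0.0037077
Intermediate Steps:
((15*(-2))*(-9))/(26745 - 1*(-46076)) = (-30*(-9))/(26745 + 46076) = 270/72821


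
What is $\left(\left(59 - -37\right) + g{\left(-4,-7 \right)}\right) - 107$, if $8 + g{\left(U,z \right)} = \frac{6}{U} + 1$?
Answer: $- \frac{39}{2} \approx -19.5$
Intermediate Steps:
$g{\left(U,z \right)} = -7 + \frac{6}{U}$ ($g{\left(U,z \right)} = -8 + \left(\frac{6}{U} + 1\right) = -8 + \left(1 + \frac{6}{U}\right) = -7 + \frac{6}{U}$)
$\left(\left(59 - -37\right) + g{\left(-4,-7 \right)}\right) - 107 = \left(\left(59 - -37\right) - \left(7 - \frac{6}{-4}\right)\right) - 107 = \left(\left(59 + 37\right) + \left(-7 + 6 \left(- \frac{1}{4}\right)\right)\right) - 107 = \left(96 - \frac{17}{2}\right) - 107 = \frac{175}{2} - 107 = - \frac{39}{2}$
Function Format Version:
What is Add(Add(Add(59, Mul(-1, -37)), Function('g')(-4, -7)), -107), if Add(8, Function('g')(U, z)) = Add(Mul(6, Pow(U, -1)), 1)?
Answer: Rational(-39, 2) ≈ -19.500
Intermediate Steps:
Function('g')(U, z) = Add(-7, Mul(6, Pow(U, -1))) (Function('g')(U, z) = Add(-8, Add(Mul(6, Pow(U, -1)), 1)) = Add(-8, Add(1, Mul(6, Pow(U, -1)))) = Add(-7, Mul(6, Pow(U, -1))))
Add(Add(Add(59, Mul(-1, -37)), Function('g')(-4, -7)), -107) = Add(Add(Add(59, Mul(-1, -37)), Add(-7, Mul(6, Pow(-4, -1)))), -107) = Add(Add(Add(59, 37), Add(-7, Mul(6, Rational(-1, 4)))), -107) = Add(Add(96, Add(-7, Rational(-3, 2))), -107) = Add(Add(96, Rational(-17, 2)), -107) = Add(Rational(175, 2), -107) = Rational(-39, 2)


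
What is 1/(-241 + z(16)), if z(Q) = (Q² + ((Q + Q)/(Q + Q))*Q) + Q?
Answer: 1/47 ≈ 0.021277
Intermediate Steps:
z(Q) = Q² + 2*Q (z(Q) = (Q² + ((2*Q)/((2*Q)))*Q) + Q = (Q² + ((2*Q)*(1/(2*Q)))*Q) + Q = (Q² + 1*Q) + Q = (Q² + Q) + Q = (Q + Q²) + Q = Q² + 2*Q)
1/(-241 + z(16)) = 1/(-241 + 16*(2 + 16)) = 1/(-241 + 16*18) = 1/(-241 + 288) = 1/47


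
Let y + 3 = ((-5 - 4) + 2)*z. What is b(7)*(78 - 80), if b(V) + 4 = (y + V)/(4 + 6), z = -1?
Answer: 29/5 ≈ 5.8000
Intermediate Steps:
y = 4 (y = -3 + ((-5 - 4) + 2)*(-1) = -3 + (-9 + 2)*(-1) = -3 - 7*(-1) = -3 + 7 = 4)
b(V) = -18/5 + V/10 (b(V) = -4 + (4 + V)/(4 + 6) = -4 + (4 + V)/10 = -4 + (4 + V)*(⅒) = -4 + (⅖ + V/10) = -18/5 + V/10)
b(7)*(78 - 80) = (-18/5 + (⅒)*7)*(78 - 80) = (-18/5 + 7/10)*(-2) = -29/10*(-2) = 29/5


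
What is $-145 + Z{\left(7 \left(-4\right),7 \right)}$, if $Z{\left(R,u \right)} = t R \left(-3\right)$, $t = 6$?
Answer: $359$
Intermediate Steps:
$Z{\left(R,u \right)} = - 18 R$ ($Z{\left(R,u \right)} = 6 R \left(-3\right) = - 18 R$)
$-145 + Z{\left(7 \left(-4\right),7 \right)} = -145 - 18 \cdot 7 \left(-4\right) = -145 - -504 = -145 + 504 = 359$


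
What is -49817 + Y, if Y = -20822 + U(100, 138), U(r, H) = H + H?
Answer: -70363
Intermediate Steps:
U(r, H) = 2*H
Y = -20546 (Y = -20822 + 2*138 = -20822 + 276 = -20546)
-49817 + Y = -49817 - 20546 = -70363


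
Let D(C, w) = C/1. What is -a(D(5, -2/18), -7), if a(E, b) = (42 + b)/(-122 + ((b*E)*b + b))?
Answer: -35/116 ≈ -0.30172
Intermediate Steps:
D(C, w) = C (D(C, w) = C*1 = C)
a(E, b) = (42 + b)/(-122 + b + E*b²) (a(E, b) = (42 + b)/(-122 + ((E*b)*b + b)) = (42 + b)/(-122 + (E*b² + b)) = (42 + b)/(-122 + (b + E*b²)) = (42 + b)/(-122 + b + E*b²))
-a(D(5, -2/18), -7) = -(42 - 7)/(-122 - 7 + 5*(-7)²) = -35/(-122 - 7 + 5*49) = -35/(-122 - 7 + 245) = -35/116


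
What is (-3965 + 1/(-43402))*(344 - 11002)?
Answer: 917061913299/21701 ≈ 4.2259e+7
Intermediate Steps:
(-3965 + 1/(-43402))*(344 - 11002) = (-3965 - 1/43402)*(-10658) = -172088931/43402*(-10658) = 917061913299/21701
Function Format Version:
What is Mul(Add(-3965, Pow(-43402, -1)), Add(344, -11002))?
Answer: Rational(917061913299, 21701) ≈ 4.2259e+7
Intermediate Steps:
Mul(Add(-3965, Pow(-43402, -1)), Add(344, -11002)) = Mul(Add(-3965, Rational(-1, 43402)), -10658) = Mul(Rational(-172088931, 43402), -10658) = Rational(917061913299, 21701)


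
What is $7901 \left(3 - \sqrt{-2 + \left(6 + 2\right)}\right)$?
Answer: $23703 - 7901 \sqrt{6} \approx 4349.6$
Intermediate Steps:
$7901 \left(3 - \sqrt{-2 + \left(6 + 2\right)}\right) = 7901 \left(3 - \sqrt{-2 + 8}\right) = 7901 \left(3 - \sqrt{6}\right) = 23703 - 7901 \sqrt{6}$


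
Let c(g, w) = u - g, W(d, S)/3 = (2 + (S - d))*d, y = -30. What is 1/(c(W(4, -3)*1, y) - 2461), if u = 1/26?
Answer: -26/62425 ≈ -0.00041650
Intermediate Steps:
u = 1/26 ≈ 0.038462
W(d, S) = 3*d*(2 + S - d) (W(d, S) = 3*((2 + (S - d))*d) = 3*((2 + S - d)*d) = 3*(d*(2 + S - d)) = 3*d*(2 + S - d))
c(g, w) = 1/26 - g
1/(c(W(4, -3)*1, y) - 2461) = 1/((1/26 - 3*4*(2 - 3 - 1*4)) - 2461) = 1/((1/26 - 3*4*(2 - 3 - 4)) - 2461) = 1/((1/26 - 3*4*(-5)) - 2461) = 1/((1/26 - (-60)) - 2461) = 1/((1/26 - 1*(-60)) - 2461) = 1/((1/26 + 60) - 2461) = 1/(1561/26 - 2461) = 1/(-62425/26) = -26/62425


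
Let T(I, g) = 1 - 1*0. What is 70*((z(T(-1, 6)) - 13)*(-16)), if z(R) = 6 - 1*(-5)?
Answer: 2240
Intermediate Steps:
T(I, g) = 1 (T(I, g) = 1 + 0 = 1)
z(R) = 11 (z(R) = 6 + 5 = 11)
70*((z(T(-1, 6)) - 13)*(-16)) = 70*((11 - 13)*(-16)) = 70*(-2*(-16)) = 70*32 = 2240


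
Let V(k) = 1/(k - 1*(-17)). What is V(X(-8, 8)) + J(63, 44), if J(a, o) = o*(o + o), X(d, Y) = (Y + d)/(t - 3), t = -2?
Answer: 65825/17 ≈ 3872.1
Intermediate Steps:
X(d, Y) = -Y/5 - d/5 (X(d, Y) = (Y + d)/(-2 - 3) = (Y + d)/(-5) = (Y + d)*(-1/5) = -Y/5 - d/5)
J(a, o) = 2*o**2 (J(a, o) = o*(2*o) = 2*o**2)
V(k) = 1/(17 + k) (V(k) = 1/(k + 17) = 1/(17 + k))
V(X(-8, 8)) + J(63, 44) = 1/(17 + (-1/5*8 - 1/5*(-8))) + 2*44**2 = 1/(17 + (-8/5 + 8/5)) + 2*1936 = 1/(17 + 0) + 3872 = 1/17 + 3872 = 65825/17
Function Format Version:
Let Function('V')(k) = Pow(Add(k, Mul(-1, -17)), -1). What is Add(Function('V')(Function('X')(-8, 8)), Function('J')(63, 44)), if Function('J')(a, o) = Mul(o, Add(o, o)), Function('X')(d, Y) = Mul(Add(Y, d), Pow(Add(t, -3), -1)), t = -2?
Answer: Rational(65825, 17) ≈ 3872.1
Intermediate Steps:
Function('X')(d, Y) = Add(Mul(Rational(-1, 5), Y), Mul(Rational(-1, 5), d)) (Function('X')(d, Y) = Mul(Add(Y, d), Pow(Add(-2, -3), -1)) = Mul(Add(Y, d), Pow(-5, -1)) = Mul(Add(Y, d), Rational(-1, 5)) = Add(Mul(Rational(-1, 5), Y), Mul(Rational(-1, 5), d)))
Function('J')(a, o) = Mul(2, Pow(o, 2)) (Function('J')(a, o) = Mul(o, Mul(2, o)) = Mul(2, Pow(o, 2)))
Function('V')(k) = Pow(Add(17, k), -1) (Function('V')(k) = Pow(Add(k, 17), -1) = Pow(Add(17, k), -1))
Add(Function('V')(Function('X')(-8, 8)), Function('J')(63, 44)) = Add(Pow(Add(17, Add(Mul(Rational(-1, 5), 8), Mul(Rational(-1, 5), -8))), -1), Mul(2, Pow(44, 2))) = Add(Pow(Add(17, Add(Rational(-8, 5), Rational(8, 5))), -1), Mul(2, 1936)) = Add(Pow(Add(17, 0), -1), 3872) = Add(Pow(17, -1), 3872) = Add(Rational(1, 17), 3872) = Rational(65825, 17)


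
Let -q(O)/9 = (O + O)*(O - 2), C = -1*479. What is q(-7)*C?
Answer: 543186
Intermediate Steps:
C = -479
q(O) = -18*O*(-2 + O) (q(O) = -9*(O + O)*(O - 2) = -9*2*O*(-2 + O) = -18*O*(-2 + O))
q(-7)*C = (18*(-7)*(2 - 1*(-7)))*(-479) = (18*(-7)*(2 + 7))*(-479) = (18*(-7)*9)*(-479) = -1134*(-479) = 543186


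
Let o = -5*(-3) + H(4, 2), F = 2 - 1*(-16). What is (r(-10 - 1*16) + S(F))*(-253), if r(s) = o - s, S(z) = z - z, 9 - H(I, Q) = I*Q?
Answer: -10626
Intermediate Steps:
H(I, Q) = 9 - I*Q
F = 18 (F = 2 + 16 = 18)
S(z) = 0
o = 16 (o = -5*(-3) + (9 - 1*4*2) = 15 + (9 - 8) = 15 + 1 = 16)
r(s) = 16 - s
(r(-10 - 1*16) + S(F))*(-253) = ((16 - (-10 - 1*16)) + 0)*(-253) = ((16 - (-10 - 16)) + 0)*(-253) = ((16 - 1*(-26)) + 0)*(-253) = ((16 + 26) + 0)*(-253) = (42 + 0)*(-253) = 42*(-253) = -10626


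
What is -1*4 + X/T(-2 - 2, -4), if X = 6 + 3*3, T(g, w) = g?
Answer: -31/4 ≈ -7.7500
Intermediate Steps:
X = 15 (X = 6 + 9 = 15)
-1*4 + X/T(-2 - 2, -4) = -1*4 + 15/(-2 - 2) = -4 + 15/(-4) = -4 - ¼*15 = -4 - 15/4 = -31/4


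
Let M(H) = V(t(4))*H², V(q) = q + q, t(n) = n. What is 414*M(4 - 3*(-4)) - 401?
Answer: 847471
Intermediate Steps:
V(q) = 2*q
M(H) = 8*H² (M(H) = (2*4)*H² = 8*H²)
414*M(4 - 3*(-4)) - 401 = 414*(8*(4 - 3*(-4))²) - 401 = 414*(8*(4 + 12)²) - 401 = 414*(8*16²) - 401 = 414*(8*256) - 401 = 414*2048 - 401 = 847872 - 401 = 847471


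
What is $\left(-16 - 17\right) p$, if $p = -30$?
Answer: $990$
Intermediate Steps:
$\left(-16 - 17\right) p = \left(-16 - 17\right) \left(-30\right) = \left(-33\right) \left(-30\right) = 990$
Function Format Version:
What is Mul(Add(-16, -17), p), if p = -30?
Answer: 990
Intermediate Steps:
Mul(Add(-16, -17), p) = Mul(Add(-16, -17), -30) = Mul(-33, -30) = 990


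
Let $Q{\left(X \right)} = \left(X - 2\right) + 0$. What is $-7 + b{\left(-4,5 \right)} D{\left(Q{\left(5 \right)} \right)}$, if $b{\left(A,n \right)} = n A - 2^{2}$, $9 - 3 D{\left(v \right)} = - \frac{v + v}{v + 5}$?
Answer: $-85$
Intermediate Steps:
$Q{\left(X \right)} = -2 + X$ ($Q{\left(X \right)} = \left(-2 + X\right) + 0 = -2 + X$)
$D{\left(v \right)} = 3 + \frac{2 v}{3 \left(5 + v\right)}$ ($D{\left(v \right)} = 3 - \frac{\left(-1\right) \frac{v + v}{v + 5}}{3} = 3 - \frac{\left(-1\right) \frac{2 v}{5 + v}}{3} = 3 - \frac{\left(-2\right) v \frac{1}{5 + v}}{3} = 3 + \frac{2 v}{3 \left(5 + v\right)}$)
$b{\left(A,n \right)} = -4 + A n$ ($b{\left(A,n \right)} = A n - 4 = -4 + A n$)
$-7 + b{\left(-4,5 \right)} D{\left(Q{\left(5 \right)} \right)} = -7 + \left(-4 - 20\right) \frac{45 + 11 \left(-2 + 5\right)}{3 \left(5 + \left(-2 + 5\right)\right)} = -7 + \left(-4 - 20\right) \frac{45 + 11 \cdot 3}{3 \left(5 + 3\right)} = -7 - 24 \frac{45 + 33}{3 \cdot 8} = -7 - 24 \cdot \frac{1}{3} \cdot \frac{1}{8} \cdot 78 = -7 - 78 = -85$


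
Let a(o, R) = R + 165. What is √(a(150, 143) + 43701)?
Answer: √44009 ≈ 209.78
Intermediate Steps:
a(o, R) = 165 + R
√(a(150, 143) + 43701) = √((165 + 143) + 43701) = √(308 + 43701) = √44009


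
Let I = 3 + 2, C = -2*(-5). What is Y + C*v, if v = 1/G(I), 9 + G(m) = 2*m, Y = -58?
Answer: -48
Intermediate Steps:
C = 10
I = 5
G(m) = -9 + 2*m
v = 1 (v = 1/(-9 + 2*5) = 1/(-9 + 10) = 1/1 = 1)
Y + C*v = -58 + 10*1 = -58 + 10 = -48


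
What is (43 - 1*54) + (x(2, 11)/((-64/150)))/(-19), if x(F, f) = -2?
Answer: -3419/304 ≈ -11.247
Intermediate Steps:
(43 - 1*54) + (x(2, 11)/((-64/150)))/(-19) = (43 - 1*54) + (-2/((-64/150)))/(-19) = (43 - 54) - (-2)/(19*((-64*1/150))) = -11 - (-2)/(19*(-32/75)) = -11 - (-2)*(-75)/(19*32) = -11 - 1/19*75/16 = -11 - 75/304 = -3419/304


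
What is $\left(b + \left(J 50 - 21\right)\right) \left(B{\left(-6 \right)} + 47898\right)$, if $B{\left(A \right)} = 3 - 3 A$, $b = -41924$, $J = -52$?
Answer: $-2134551855$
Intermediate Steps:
$\left(b + \left(J 50 - 21\right)\right) \left(B{\left(-6 \right)} + 47898\right) = \left(-41924 - 2621\right) \left(\left(3 - -18\right) + 47898\right) = \left(-41924 - 2621\right) \left(\left(3 + 18\right) + 47898\right) = \left(-41924 - 2621\right) \left(21 + 47898\right) = \left(-44545\right) 47919 = -2134551855$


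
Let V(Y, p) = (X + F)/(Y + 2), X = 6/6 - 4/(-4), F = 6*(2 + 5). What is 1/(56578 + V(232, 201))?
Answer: 117/6619648 ≈ 1.7675e-5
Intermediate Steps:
F = 42 (F = 6*7 = 42)
X = 2 (X = 6*(1/6) - 4*(-1/4) = 1 + 1 = 2)
V(Y, p) = 44/(2 + Y) (V(Y, p) = (2 + 42)/(Y + 2) = 44/(2 + Y))
1/(56578 + V(232, 201)) = 1/(56578 + 44/(2 + 232)) = 1/(56578 + 44/234) = 1/(56578 + 44*(1/234)) = 1/(56578 + 22/117) = 1/(6619648/117) = 117/6619648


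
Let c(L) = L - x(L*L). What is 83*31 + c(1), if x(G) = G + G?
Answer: 2572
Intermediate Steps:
x(G) = 2*G
c(L) = L - 2*L² (c(L) = L - 2*L*L = L - 2*L²)
83*31 + c(1) = 83*31 + 1*(1 - 2*1) = 2573 + 1*(1 - 2) = 2573 + 1*(-1) = 2573 - 1 = 2572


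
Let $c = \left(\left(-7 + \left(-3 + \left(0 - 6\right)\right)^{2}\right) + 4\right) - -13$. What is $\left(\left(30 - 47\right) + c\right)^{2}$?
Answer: $5476$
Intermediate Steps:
$c = 91$ ($c = \left(\left(-7 + \left(-3 + \left(0 - 6\right)\right)^{2}\right) + 4\right) + 13 = \left(\left(-7 + \left(-3 - 6\right)^{2}\right) + 4\right) + 13 = \left(\left(-7 + \left(-9\right)^{2}\right) + 4\right) + 13 = \left(\left(-7 + 81\right) + 4\right) + 13 = \left(74 + 4\right) + 13 = 78 + 13 = 91$)
$\left(\left(30 - 47\right) + c\right)^{2} = \left(\left(30 - 47\right) + 91\right)^{2} = \left(-17 + 91\right)^{2} = 74^{2} = 5476$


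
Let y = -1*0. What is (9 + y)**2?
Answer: 81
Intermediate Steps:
y = 0
(9 + y)**2 = (9 + 0)**2 = 9**2 = 81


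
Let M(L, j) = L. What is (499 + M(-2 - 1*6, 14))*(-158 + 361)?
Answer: 99673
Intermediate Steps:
(499 + M(-2 - 1*6, 14))*(-158 + 361) = (499 + (-2 - 1*6))*(-158 + 361) = (499 + (-2 - 6))*203 = (499 - 8)*203 = 491*203 = 99673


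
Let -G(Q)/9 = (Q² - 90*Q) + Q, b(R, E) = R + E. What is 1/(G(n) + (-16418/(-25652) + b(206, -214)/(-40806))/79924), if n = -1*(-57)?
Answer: 20915221885272/343344282636164683 ≈ 6.0916e-5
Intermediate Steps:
b(R, E) = E + R
n = 57
G(Q) = -9*Q² + 801*Q (G(Q) = -9*((Q² - 90*Q) + Q) = -9*(Q² - 89*Q) = -9*Q² + 801*Q)
1/(G(n) + (-16418/(-25652) + b(206, -214)/(-40806))/79924) = 1/(9*57*(89 - 1*57) + (-16418/(-25652) + (-214 + 206)/(-40806))/79924) = 1/(9*57*(89 - 57) + (-16418*(-1/25652) - 8*(-1/40806))*(1/79924)) = 1/(9*57*32 + (8209/12826 + 4/20403)*(1/79924)) = 1/(16416 + (167539531/261688878)*(1/79924)) = 1/(16416 + 167539531/20915221885272) = 1/(343344282636164683/20915221885272) = 20915221885272/343344282636164683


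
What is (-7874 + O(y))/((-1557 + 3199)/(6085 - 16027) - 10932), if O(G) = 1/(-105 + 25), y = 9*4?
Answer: 3131337291/4347503440 ≈ 0.72026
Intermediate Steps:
y = 36
O(G) = -1/80 (O(G) = 1/(-80) = -1/80)
(-7874 + O(y))/((-1557 + 3199)/(6085 - 16027) - 10932) = (-7874 - 1/80)/((-1557 + 3199)/(6085 - 16027) - 10932) = -629921/(80*(1642/(-9942) - 10932)) = -629921/(80*(1642*(-1/9942) - 10932)) = -629921/(80*(-821/4971 - 10932)) = -629921/(80*(-54343793/4971)) = -629921/80*(-4971/54343793) = 3131337291/4347503440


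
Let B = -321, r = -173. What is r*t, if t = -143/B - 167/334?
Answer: 6055/642 ≈ 9.4315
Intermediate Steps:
t = -35/642 (t = -143/(-321) - 167/334 = -143*(-1/321) - 167*1/334 = 143/321 - ½ = -35/642 ≈ -0.054517)
r*t = -173*(-35/642) = 6055/642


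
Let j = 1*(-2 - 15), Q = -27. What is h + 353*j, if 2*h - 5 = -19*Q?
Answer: -5742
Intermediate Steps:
j = -17 (j = 1*(-17) = -17)
h = 259 (h = 5/2 + (-19*(-27))/2 = 5/2 + (½)*513 = 5/2 + 513/2 = 259)
h + 353*j = 259 + 353*(-17) = 259 - 6001 = -5742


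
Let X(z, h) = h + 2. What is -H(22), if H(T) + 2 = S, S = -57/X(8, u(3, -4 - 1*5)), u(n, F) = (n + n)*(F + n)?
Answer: 11/34 ≈ 0.32353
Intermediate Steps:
u(n, F) = 2*n*(F + n) (u(n, F) = (2*n)*(F + n) = 2*n*(F + n))
X(z, h) = 2 + h
S = 57/34 (S = -57/(2 + 2*3*((-4 - 1*5) + 3)) = -57/(2 + 2*3*((-4 - 5) + 3)) = -57/(2 + 2*3*(-9 + 3)) = -57/(2 + 2*3*(-6)) = -57/(2 - 36) = -57/(-34) = -57*(-1/34) = 57/34 ≈ 1.6765)
H(T) = -11/34 (H(T) = -2 + 57/34 = -11/34)
-H(22) = -1*(-11/34) = 11/34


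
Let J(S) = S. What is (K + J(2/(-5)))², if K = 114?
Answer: 322624/25 ≈ 12905.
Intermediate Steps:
(K + J(2/(-5)))² = (114 + 2/(-5))² = (114 - ⅕*2)² = (114 - ⅖)² = (568/5)² = 322624/25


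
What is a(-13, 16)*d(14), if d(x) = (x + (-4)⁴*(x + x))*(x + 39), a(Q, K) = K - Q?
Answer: 11038734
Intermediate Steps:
d(x) = 513*x*(39 + x) (d(x) = (x + 256*(2*x))*(39 + x) = (x + 512*x)*(39 + x) = (513*x)*(39 + x) = 513*x*(39 + x))
a(-13, 16)*d(14) = (16 - 1*(-13))*(513*14*(39 + 14)) = (16 + 13)*(513*14*53) = 29*380646 = 11038734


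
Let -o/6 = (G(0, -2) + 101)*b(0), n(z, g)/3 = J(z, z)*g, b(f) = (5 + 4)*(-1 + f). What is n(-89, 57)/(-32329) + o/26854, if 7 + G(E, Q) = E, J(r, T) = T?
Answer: 286396515/434081483 ≈ 0.65978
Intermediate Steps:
b(f) = -9 + 9*f (b(f) = 9*(-1 + f) = -9 + 9*f)
G(E, Q) = -7 + E
n(z, g) = 3*g*z (n(z, g) = 3*(z*g) = 3*(g*z) = 3*g*z)
o = 5076 (o = -6*((-7 + 0) + 101)*(-9 + 9*0) = -6*(-7 + 101)*(-9 + 0) = -564*(-9) = -6*(-846) = 5076)
n(-89, 57)/(-32329) + o/26854 = (3*57*(-89))/(-32329) + 5076/26854 = -15219*(-1/32329) + 5076*(1/26854) = 15219/32329 + 2538/13427 = 286396515/434081483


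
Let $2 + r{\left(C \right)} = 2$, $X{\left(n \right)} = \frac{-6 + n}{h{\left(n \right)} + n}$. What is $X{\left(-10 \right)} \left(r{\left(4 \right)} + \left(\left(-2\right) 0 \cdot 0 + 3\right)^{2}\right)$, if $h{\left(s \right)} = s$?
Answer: $\frac{36}{5} \approx 7.2$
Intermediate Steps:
$X{\left(n \right)} = \frac{-6 + n}{2 n}$ ($X{\left(n \right)} = \frac{-6 + n}{n + n} = \frac{-6 + n}{2 n}$)
$r{\left(C \right)} = 0$ ($r{\left(C \right)} = -2 + 2 = 0$)
$X{\left(-10 \right)} \left(r{\left(4 \right)} + \left(\left(-2\right) 0 \cdot 0 + 3\right)^{2}\right) = \frac{-6 - 10}{2 \left(-10\right)} \left(0 + \left(\left(-2\right) 0 \cdot 0 + 3\right)^{2}\right) = \frac{1}{2} \left(- \frac{1}{10}\right) \left(-16\right) \left(0 + \left(0 \cdot 0 + 3\right)^{2}\right) = \frac{4 \left(0 + \left(0 + 3\right)^{2}\right)}{5} = \frac{4 \left(0 + 3^{2}\right)}{5} = \frac{4 \left(0 + 9\right)}{5} = \frac{4}{5} \cdot 9 = \frac{36}{5}$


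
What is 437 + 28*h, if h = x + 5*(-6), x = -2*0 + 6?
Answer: -235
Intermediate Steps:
x = 6 (x = 0 + 6 = 6)
h = -24 (h = 6 + 5*(-6) = 6 - 30 = -24)
437 + 28*h = 437 + 28*(-24) = 437 - 672 = -235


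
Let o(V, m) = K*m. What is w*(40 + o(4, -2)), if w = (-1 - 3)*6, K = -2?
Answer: -1056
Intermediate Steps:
w = -24 (w = -4*6 = -24)
o(V, m) = -2*m
w*(40 + o(4, -2)) = -24*(40 - 2*(-2)) = -24*(40 + 4) = -24*44 = -1056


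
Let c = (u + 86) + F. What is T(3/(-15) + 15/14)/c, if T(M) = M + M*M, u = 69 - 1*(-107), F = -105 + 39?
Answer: 7991/960400 ≈ 0.0083205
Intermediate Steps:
F = -66
u = 176 (u = 69 + 107 = 176)
T(M) = M + M²
c = 196 (c = (176 + 86) - 66 = 262 - 66 = 196)
T(3/(-15) + 15/14)/c = ((3/(-15) + 15/14)*(1 + (3/(-15) + 15/14)))/196 = ((3*(-1/15) + 15*(1/14))*(1 + (3*(-1/15) + 15*(1/14))))*(1/196) = ((-⅕ + 15/14)*(1 + (-⅕ + 15/14)))*(1/196) = (61*(1 + 61/70)/70)*(1/196) = ((61/70)*(131/70))*(1/196) = (7991/4900)*(1/196) = 7991/960400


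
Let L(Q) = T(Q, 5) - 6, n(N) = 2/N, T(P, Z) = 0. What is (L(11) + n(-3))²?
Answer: 400/9 ≈ 44.444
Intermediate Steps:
L(Q) = -6 (L(Q) = 0 - 6 = -6)
(L(11) + n(-3))² = (-6 + 2/(-3))² = (-6 + 2*(-⅓))² = (-6 - ⅔)² = (-20/3)² = 400/9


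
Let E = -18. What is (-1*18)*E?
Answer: 324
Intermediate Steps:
(-1*18)*E = -1*18*(-18) = -18*(-18) = 324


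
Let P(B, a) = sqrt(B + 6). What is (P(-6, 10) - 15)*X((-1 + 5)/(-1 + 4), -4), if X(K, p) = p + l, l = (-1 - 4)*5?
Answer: 435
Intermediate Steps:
l = -25 (l = -5*5 = -25)
X(K, p) = -25 + p (X(K, p) = p - 25 = -25 + p)
P(B, a) = sqrt(6 + B)
(P(-6, 10) - 15)*X((-1 + 5)/(-1 + 4), -4) = (sqrt(6 - 6) - 15)*(-25 - 4) = (sqrt(0) - 15)*(-29) = (0 - 15)*(-29) = -15*(-29) = 435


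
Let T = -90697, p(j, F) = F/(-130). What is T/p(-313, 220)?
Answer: 1179061/22 ≈ 53594.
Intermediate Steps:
p(j, F) = -F/130 (p(j, F) = F*(-1/130) = -F/130)
T/p(-313, 220) = -90697/((-1/130*220)) = -90697/(-22/13) = -90697*(-13/22) = 1179061/22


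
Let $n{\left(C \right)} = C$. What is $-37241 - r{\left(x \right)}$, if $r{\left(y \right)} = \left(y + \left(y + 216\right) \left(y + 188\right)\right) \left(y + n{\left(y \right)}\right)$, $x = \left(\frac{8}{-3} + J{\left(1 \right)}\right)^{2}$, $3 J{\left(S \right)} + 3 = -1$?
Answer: $-1552249$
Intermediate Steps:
$J{\left(S \right)} = - \frac{4}{3}$ ($J{\left(S \right)} = -1 + \frac{1}{3} \left(-1\right) = -1 - \frac{1}{3} = - \frac{4}{3}$)
$x = 16$ ($x = \left(\frac{8}{-3} - \frac{4}{3}\right)^{2} = \left(8 \left(- \frac{1}{3}\right) - \frac{4}{3}\right)^{2} = \left(- \frac{8}{3} - \frac{4}{3}\right)^{2} = \left(-4\right)^{2} = 16$)
$r{\left(y \right)} = 2 y \left(y + \left(188 + y\right) \left(216 + y\right)\right)$ ($r{\left(y \right)} = \left(y + \left(y + 216\right) \left(y + 188\right)\right) \left(y + y\right) = \left(y + \left(216 + y\right) \left(188 + y\right)\right) 2 y = \left(y + \left(188 + y\right) \left(216 + y\right)\right) 2 y = 2 y \left(y + \left(188 + y\right) \left(216 + y\right)\right)$)
$-37241 - r{\left(x \right)} = -37241 - 2 \cdot 16 \left(40608 + 16^{2} + 405 \cdot 16\right) = -37241 - 2 \cdot 16 \left(40608 + 256 + 6480\right) = -37241 - 2 \cdot 16 \cdot 47344 = -37241 - 1515008 = -1552249$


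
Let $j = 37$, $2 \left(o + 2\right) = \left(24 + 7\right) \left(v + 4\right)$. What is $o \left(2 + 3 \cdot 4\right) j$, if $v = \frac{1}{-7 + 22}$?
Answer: $\frac{474229}{15} \approx 31615.0$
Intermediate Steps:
$v = \frac{1}{15} \approx 0.066667$
$o = \frac{1831}{30}$ ($o = -2 + \frac{\left(24 + 7\right) \left(\frac{1}{15} + 4\right)}{2} = -2 + \frac{31 \cdot \frac{61}{15}}{2} = -2 + \frac{1}{2} \cdot \frac{1891}{15} = -2 + \frac{1891}{30} = \frac{1831}{30} \approx 61.033$)
$o \left(2 + 3 \cdot 4\right) j = \frac{1831 \left(2 + 3 \cdot 4\right)}{30} \cdot 37 = \frac{1831 \left(2 + 12\right)}{30} \cdot 37 = \frac{1831}{30} \cdot 14 \cdot 37 = \frac{12817}{15} \cdot 37 = \frac{474229}{15}$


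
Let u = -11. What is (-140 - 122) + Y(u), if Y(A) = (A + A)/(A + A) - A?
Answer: -250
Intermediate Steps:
Y(A) = 1 - A (Y(A) = (2*A)/((2*A)) - A = (2*A)*(1/(2*A)) - A = 1 - A)
(-140 - 122) + Y(u) = (-140 - 122) + (1 - 1*(-11)) = -262 + (1 + 11) = -262 + 12 = -250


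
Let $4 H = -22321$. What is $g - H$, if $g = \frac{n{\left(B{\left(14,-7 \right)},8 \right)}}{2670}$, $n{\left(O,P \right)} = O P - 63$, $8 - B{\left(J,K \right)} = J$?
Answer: $\frac{9932771}{1780} \approx 5580.2$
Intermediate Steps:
$B{\left(J,K \right)} = 8 - J$
$n{\left(O,P \right)} = -63 + O P$
$H = - \frac{22321}{4}$ ($H = \frac{1}{4} \left(-22321\right) = - \frac{22321}{4} \approx -5580.3$)
$g = - \frac{37}{890}$ ($g = \frac{-63 + \left(8 - 14\right) 8}{2670} = \left(-63 + \left(8 - 14\right) 8\right) \frac{1}{2670} = \left(-63 - 48\right) \frac{1}{2670} = \left(-111\right) \frac{1}{2670} = - \frac{37}{890} \approx -0.041573$)
$g - H = - \frac{37}{890} - - \frac{22321}{4} = - \frac{37}{890} + \frac{22321}{4} = \frac{9932771}{1780}$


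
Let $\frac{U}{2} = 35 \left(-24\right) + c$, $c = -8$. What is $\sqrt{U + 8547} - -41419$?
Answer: $41419 + \sqrt{6851} \approx 41502.0$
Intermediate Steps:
$U = -1696$ ($U = 2 \left(35 \left(-24\right) - 8\right) = 2 \left(-840 - 8\right) = 2 \left(-848\right) = -1696$)
$\sqrt{U + 8547} - -41419 = \sqrt{-1696 + 8547} - -41419 = \sqrt{6851} + 41419 = 41419 + \sqrt{6851}$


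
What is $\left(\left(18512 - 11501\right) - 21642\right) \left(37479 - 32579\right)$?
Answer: $-71691900$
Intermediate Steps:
$\left(\left(18512 - 11501\right) - 21642\right) \left(37479 - 32579\right) = \left(\left(18512 - 11501\right) - 21642\right) 4900 = \left(7011 - 21642\right) 4900 = \left(-14631\right) 4900 = -71691900$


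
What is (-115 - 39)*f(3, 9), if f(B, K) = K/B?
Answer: -462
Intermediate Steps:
(-115 - 39)*f(3, 9) = (-115 - 39)*(9/3) = -1386/3 = -154*3 = -462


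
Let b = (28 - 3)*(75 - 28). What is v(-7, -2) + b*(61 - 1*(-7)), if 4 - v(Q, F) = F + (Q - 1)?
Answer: 79914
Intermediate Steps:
b = 1175 (b = 25*47 = 1175)
v(Q, F) = 5 - F - Q (v(Q, F) = 4 - (F + (Q - 1)) = 4 - (F + (-1 + Q)) = 4 - (-1 + F + Q) = 4 + (1 - F - Q) = 5 - F - Q)
v(-7, -2) + b*(61 - 1*(-7)) = (5 - 1*(-2) - 1*(-7)) + 1175*(61 - 1*(-7)) = (5 + 2 + 7) + 1175*(61 + 7) = 14 + 1175*68 = 14 + 79900 = 79914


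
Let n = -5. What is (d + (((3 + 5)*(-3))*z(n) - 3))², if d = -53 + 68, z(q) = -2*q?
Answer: 51984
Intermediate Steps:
d = 15
(d + (((3 + 5)*(-3))*z(n) - 3))² = (15 + (((3 + 5)*(-3))*(-2*(-5)) - 3))² = (15 + ((8*(-3))*10 - 3))² = (15 + (-24*10 - 3))² = (15 + (-240 - 3))² = (15 - 243)² = (-228)² = 51984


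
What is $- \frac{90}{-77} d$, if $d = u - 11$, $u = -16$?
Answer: $- \frac{2430}{77} \approx -31.558$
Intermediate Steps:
$d = -27$ ($d = -16 - 11 = -27$)
$- \frac{90}{-77} d = - \frac{90}{-77} \left(-27\right) = \left(-90\right) \left(- \frac{1}{77}\right) \left(-27\right) = \frac{90}{77} \left(-27\right) = - \frac{2430}{77}$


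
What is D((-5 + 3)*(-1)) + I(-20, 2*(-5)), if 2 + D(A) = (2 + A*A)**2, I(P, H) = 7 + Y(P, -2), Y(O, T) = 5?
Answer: 46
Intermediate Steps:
I(P, H) = 12 (I(P, H) = 7 + 5 = 12)
D(A) = -2 + (2 + A**2)**2 (D(A) = -2 + (2 + A*A)**2 = -2 + (2 + A**2)**2)
D((-5 + 3)*(-1)) + I(-20, 2*(-5)) = (-2 + (2 + ((-5 + 3)*(-1))**2)**2) + 12 = (-2 + (2 + (-2*(-1))**2)**2) + 12 = (-2 + (2 + 2**2)**2) + 12 = (-2 + (2 + 4)**2) + 12 = (-2 + 6**2) + 12 = (-2 + 36) + 12 = 34 + 12 = 46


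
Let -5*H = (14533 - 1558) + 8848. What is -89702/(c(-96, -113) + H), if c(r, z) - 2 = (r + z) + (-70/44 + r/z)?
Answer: 1114995860/56834203 ≈ 19.618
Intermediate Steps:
c(r, z) = 9/22 + r + z + r/z (c(r, z) = 2 + ((r + z) + (-70/44 + r/z)) = 2 + ((r + z) + (-70*1/44 + r/z)) = 2 + ((r + z) + (-35/22 + r/z)) = 2 + (-35/22 + r + z + r/z) = 9/22 + r + z + r/z)
H = -21823/5 (H = -((14533 - 1558) + 8848)/5 = -(12975 + 8848)/5 = -1/5*21823 = -21823/5 ≈ -4364.6)
-89702/(c(-96, -113) + H) = -89702/((9/22 - 96 - 113 - 96/(-113)) - 21823/5) = -89702/((9/22 - 96 - 113 - 96*(-1/113)) - 21823/5) = -89702/((9/22 - 96 - 113 + 96/113) - 21823/5) = -89702/(-516445/2486 - 21823/5) = -89702/(-56834203/12430) = -89702*(-12430/56834203) = 1114995860/56834203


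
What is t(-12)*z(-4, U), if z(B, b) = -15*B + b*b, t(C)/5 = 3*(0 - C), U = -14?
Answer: 46080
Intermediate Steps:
t(C) = -15*C (t(C) = 5*(3*(0 - C)) = 5*(3*(-C)) = 5*(-3*C) = -15*C)
z(B, b) = b**2 - 15*B (z(B, b) = -15*B + b**2 = b**2 - 15*B)
t(-12)*z(-4, U) = (-15*(-12))*((-14)**2 - 15*(-4)) = 180*(196 + 60) = 180*256 = 46080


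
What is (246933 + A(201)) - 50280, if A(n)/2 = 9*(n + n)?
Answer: 203889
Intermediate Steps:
A(n) = 36*n (A(n) = 2*(9*(n + n)) = 2*(9*(2*n)) = 2*(18*n) = 36*n)
(246933 + A(201)) - 50280 = (246933 + 36*201) - 50280 = (246933 + 7236) - 50280 = 254169 - 50280 = 203889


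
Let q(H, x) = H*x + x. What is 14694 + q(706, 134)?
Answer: 109432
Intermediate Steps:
q(H, x) = x + H*x
14694 + q(706, 134) = 14694 + 134*(1 + 706) = 14694 + 134*707 = 14694 + 94738 = 109432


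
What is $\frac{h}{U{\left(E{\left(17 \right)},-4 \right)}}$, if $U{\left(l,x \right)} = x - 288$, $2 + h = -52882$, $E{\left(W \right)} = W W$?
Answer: $\frac{13221}{73} \approx 181.11$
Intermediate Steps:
$E{\left(W \right)} = W^{2}$
$h = -52884$ ($h = -2 - 52882 = -52884$)
$U{\left(l,x \right)} = -288 + x$
$\frac{h}{U{\left(E{\left(17 \right)},-4 \right)}} = - \frac{52884}{-288 - 4} = - \frac{52884}{-292} = \left(-52884\right) \left(- \frac{1}{292}\right) = \frac{13221}{73}$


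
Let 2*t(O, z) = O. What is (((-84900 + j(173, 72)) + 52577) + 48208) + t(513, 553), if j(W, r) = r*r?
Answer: 42651/2 ≈ 21326.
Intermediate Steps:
t(O, z) = O/2
j(W, r) = r²
(((-84900 + j(173, 72)) + 52577) + 48208) + t(513, 553) = (((-84900 + 72²) + 52577) + 48208) + (½)*513 = (((-84900 + 5184) + 52577) + 48208) + 513/2 = ((-79716 + 52577) + 48208) + 513/2 = (-27139 + 48208) + 513/2 = 21069 + 513/2 = 42651/2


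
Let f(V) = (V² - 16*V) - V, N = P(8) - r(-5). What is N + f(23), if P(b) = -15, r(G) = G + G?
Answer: 133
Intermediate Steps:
r(G) = 2*G
N = -5 (N = -15 - 2*(-5) = -15 - 1*(-10) = -15 + 10 = -5)
f(V) = V² - 17*V
N + f(23) = -5 + 23*(-17 + 23) = -5 + 23*6 = -5 + 138 = 133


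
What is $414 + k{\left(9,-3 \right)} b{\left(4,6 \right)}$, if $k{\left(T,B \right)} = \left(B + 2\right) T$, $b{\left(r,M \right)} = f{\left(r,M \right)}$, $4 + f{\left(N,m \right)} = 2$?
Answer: $432$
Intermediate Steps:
$f{\left(N,m \right)} = -2$ ($f{\left(N,m \right)} = -4 + 2 = -2$)
$b{\left(r,M \right)} = -2$
$k{\left(T,B \right)} = T \left(2 + B\right)$ ($k{\left(T,B \right)} = \left(2 + B\right) T = T \left(2 + B\right)$)
$414 + k{\left(9,-3 \right)} b{\left(4,6 \right)} = 414 + 9 \left(2 - 3\right) \left(-2\right) = 414 + 9 \left(-1\right) \left(-2\right) = 414 - -18 = 414 + 18 = 432$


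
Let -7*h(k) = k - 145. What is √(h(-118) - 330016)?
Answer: I*√16168943/7 ≈ 574.44*I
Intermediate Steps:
h(k) = 145/7 - k/7 (h(k) = -(k - 145)/7 = -(-145 + k)/7 = 145/7 - k/7)
√(h(-118) - 330016) = √((145/7 - ⅐*(-118)) - 330016) = √((145/7 + 118/7) - 330016) = √(263/7 - 330016) = √(-2309849/7) = I*√16168943/7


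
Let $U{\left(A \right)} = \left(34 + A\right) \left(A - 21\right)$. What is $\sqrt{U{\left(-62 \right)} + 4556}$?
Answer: $4 \sqrt{430} \approx 82.946$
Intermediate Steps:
$U{\left(A \right)} = \left(-21 + A\right) \left(34 + A\right)$ ($U{\left(A \right)} = \left(34 + A\right) \left(-21 + A\right) = \left(-21 + A\right) \left(34 + A\right)$)
$\sqrt{U{\left(-62 \right)} + 4556} = \sqrt{\left(-714 + \left(-62\right)^{2} + 13 \left(-62\right)\right) + 4556} = \sqrt{\left(-714 + 3844 - 806\right) + 4556} = \sqrt{2324 + 4556} = \sqrt{6880} = 4 \sqrt{430}$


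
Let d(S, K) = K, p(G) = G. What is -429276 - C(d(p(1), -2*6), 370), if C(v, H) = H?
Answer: -429646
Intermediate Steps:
-429276 - C(d(p(1), -2*6), 370) = -429276 - 1*370 = -429276 - 370 = -429646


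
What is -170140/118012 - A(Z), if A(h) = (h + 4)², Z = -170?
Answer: -4491863/163 ≈ -27557.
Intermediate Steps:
A(h) = (4 + h)²
-170140/118012 - A(Z) = -170140/118012 - (4 - 170)² = -170140*1/118012 - 1*(-166)² = -235/163 - 1*27556 = -235/163 - 27556 = -4491863/163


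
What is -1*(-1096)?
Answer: 1096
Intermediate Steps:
-1*(-1096) = 1096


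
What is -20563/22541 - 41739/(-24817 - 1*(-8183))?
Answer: 598793857/374946994 ≈ 1.5970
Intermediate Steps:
-20563/22541 - 41739/(-24817 - 1*(-8183)) = -20563*1/22541 - 41739/(-24817 + 8183) = -20563/22541 - 41739/(-16634) = -20563/22541 - 41739*(-1/16634) = -20563/22541 + 41739/16634 = 598793857/374946994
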